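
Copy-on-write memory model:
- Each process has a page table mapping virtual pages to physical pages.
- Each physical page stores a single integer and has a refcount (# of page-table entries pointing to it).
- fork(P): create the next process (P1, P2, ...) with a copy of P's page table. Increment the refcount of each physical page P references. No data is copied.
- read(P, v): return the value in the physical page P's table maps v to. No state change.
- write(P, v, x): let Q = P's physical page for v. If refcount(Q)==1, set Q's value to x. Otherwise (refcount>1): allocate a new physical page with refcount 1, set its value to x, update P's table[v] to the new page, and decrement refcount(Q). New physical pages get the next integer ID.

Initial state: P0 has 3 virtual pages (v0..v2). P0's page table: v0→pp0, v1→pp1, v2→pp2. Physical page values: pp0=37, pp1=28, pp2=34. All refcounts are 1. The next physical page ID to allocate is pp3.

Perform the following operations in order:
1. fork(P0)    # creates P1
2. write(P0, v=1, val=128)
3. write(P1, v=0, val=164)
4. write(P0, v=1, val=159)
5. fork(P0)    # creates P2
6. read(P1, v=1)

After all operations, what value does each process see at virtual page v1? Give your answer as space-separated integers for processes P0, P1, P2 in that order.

Op 1: fork(P0) -> P1. 3 ppages; refcounts: pp0:2 pp1:2 pp2:2
Op 2: write(P0, v1, 128). refcount(pp1)=2>1 -> COPY to pp3. 4 ppages; refcounts: pp0:2 pp1:1 pp2:2 pp3:1
Op 3: write(P1, v0, 164). refcount(pp0)=2>1 -> COPY to pp4. 5 ppages; refcounts: pp0:1 pp1:1 pp2:2 pp3:1 pp4:1
Op 4: write(P0, v1, 159). refcount(pp3)=1 -> write in place. 5 ppages; refcounts: pp0:1 pp1:1 pp2:2 pp3:1 pp4:1
Op 5: fork(P0) -> P2. 5 ppages; refcounts: pp0:2 pp1:1 pp2:3 pp3:2 pp4:1
Op 6: read(P1, v1) -> 28. No state change.
P0: v1 -> pp3 = 159
P1: v1 -> pp1 = 28
P2: v1 -> pp3 = 159

Answer: 159 28 159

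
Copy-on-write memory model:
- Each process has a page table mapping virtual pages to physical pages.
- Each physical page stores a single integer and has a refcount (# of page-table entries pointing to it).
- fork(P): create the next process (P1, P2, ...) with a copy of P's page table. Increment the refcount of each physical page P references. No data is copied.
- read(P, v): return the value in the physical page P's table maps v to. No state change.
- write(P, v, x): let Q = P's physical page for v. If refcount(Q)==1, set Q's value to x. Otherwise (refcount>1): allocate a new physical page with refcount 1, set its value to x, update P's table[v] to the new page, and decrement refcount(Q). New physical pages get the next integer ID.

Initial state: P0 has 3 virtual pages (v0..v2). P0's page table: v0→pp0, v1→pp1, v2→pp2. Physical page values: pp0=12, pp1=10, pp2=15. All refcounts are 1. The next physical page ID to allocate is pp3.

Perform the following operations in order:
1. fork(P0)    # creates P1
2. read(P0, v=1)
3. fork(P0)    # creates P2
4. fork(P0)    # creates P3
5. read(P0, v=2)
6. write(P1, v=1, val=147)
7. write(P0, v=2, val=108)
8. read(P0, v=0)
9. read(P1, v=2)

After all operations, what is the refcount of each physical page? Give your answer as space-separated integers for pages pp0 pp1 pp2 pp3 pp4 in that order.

Op 1: fork(P0) -> P1. 3 ppages; refcounts: pp0:2 pp1:2 pp2:2
Op 2: read(P0, v1) -> 10. No state change.
Op 3: fork(P0) -> P2. 3 ppages; refcounts: pp0:3 pp1:3 pp2:3
Op 4: fork(P0) -> P3. 3 ppages; refcounts: pp0:4 pp1:4 pp2:4
Op 5: read(P0, v2) -> 15. No state change.
Op 6: write(P1, v1, 147). refcount(pp1)=4>1 -> COPY to pp3. 4 ppages; refcounts: pp0:4 pp1:3 pp2:4 pp3:1
Op 7: write(P0, v2, 108). refcount(pp2)=4>1 -> COPY to pp4. 5 ppages; refcounts: pp0:4 pp1:3 pp2:3 pp3:1 pp4:1
Op 8: read(P0, v0) -> 12. No state change.
Op 9: read(P1, v2) -> 15. No state change.

Answer: 4 3 3 1 1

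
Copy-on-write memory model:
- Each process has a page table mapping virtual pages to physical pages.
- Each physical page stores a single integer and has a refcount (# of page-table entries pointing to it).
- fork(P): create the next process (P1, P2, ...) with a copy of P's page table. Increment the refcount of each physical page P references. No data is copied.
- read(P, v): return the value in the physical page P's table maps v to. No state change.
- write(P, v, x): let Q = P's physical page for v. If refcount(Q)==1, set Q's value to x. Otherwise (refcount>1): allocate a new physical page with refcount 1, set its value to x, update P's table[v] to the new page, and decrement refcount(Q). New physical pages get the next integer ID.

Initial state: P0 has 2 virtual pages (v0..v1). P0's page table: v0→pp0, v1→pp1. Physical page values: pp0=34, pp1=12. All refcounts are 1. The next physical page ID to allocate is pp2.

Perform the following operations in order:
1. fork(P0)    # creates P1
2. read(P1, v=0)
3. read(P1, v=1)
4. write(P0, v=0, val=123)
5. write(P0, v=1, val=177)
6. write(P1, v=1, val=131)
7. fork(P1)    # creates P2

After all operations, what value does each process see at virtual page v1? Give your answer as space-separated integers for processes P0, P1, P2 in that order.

Answer: 177 131 131

Derivation:
Op 1: fork(P0) -> P1. 2 ppages; refcounts: pp0:2 pp1:2
Op 2: read(P1, v0) -> 34. No state change.
Op 3: read(P1, v1) -> 12. No state change.
Op 4: write(P0, v0, 123). refcount(pp0)=2>1 -> COPY to pp2. 3 ppages; refcounts: pp0:1 pp1:2 pp2:1
Op 5: write(P0, v1, 177). refcount(pp1)=2>1 -> COPY to pp3. 4 ppages; refcounts: pp0:1 pp1:1 pp2:1 pp3:1
Op 6: write(P1, v1, 131). refcount(pp1)=1 -> write in place. 4 ppages; refcounts: pp0:1 pp1:1 pp2:1 pp3:1
Op 7: fork(P1) -> P2. 4 ppages; refcounts: pp0:2 pp1:2 pp2:1 pp3:1
P0: v1 -> pp3 = 177
P1: v1 -> pp1 = 131
P2: v1 -> pp1 = 131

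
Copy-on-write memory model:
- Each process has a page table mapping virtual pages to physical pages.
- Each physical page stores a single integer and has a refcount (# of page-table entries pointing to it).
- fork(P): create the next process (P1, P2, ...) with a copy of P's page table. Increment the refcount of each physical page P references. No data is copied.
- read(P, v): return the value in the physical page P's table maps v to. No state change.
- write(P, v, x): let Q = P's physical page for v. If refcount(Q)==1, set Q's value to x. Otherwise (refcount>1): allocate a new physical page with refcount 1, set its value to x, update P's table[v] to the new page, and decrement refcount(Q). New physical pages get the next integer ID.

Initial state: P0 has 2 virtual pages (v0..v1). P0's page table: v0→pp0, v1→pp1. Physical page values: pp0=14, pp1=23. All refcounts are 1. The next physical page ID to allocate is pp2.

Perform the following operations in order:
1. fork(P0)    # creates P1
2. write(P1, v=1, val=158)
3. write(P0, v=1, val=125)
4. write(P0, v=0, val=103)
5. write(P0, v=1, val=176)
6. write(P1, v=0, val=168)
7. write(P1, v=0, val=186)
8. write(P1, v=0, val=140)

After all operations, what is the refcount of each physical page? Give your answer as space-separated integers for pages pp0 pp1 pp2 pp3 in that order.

Answer: 1 1 1 1

Derivation:
Op 1: fork(P0) -> P1. 2 ppages; refcounts: pp0:2 pp1:2
Op 2: write(P1, v1, 158). refcount(pp1)=2>1 -> COPY to pp2. 3 ppages; refcounts: pp0:2 pp1:1 pp2:1
Op 3: write(P0, v1, 125). refcount(pp1)=1 -> write in place. 3 ppages; refcounts: pp0:2 pp1:1 pp2:1
Op 4: write(P0, v0, 103). refcount(pp0)=2>1 -> COPY to pp3. 4 ppages; refcounts: pp0:1 pp1:1 pp2:1 pp3:1
Op 5: write(P0, v1, 176). refcount(pp1)=1 -> write in place. 4 ppages; refcounts: pp0:1 pp1:1 pp2:1 pp3:1
Op 6: write(P1, v0, 168). refcount(pp0)=1 -> write in place. 4 ppages; refcounts: pp0:1 pp1:1 pp2:1 pp3:1
Op 7: write(P1, v0, 186). refcount(pp0)=1 -> write in place. 4 ppages; refcounts: pp0:1 pp1:1 pp2:1 pp3:1
Op 8: write(P1, v0, 140). refcount(pp0)=1 -> write in place. 4 ppages; refcounts: pp0:1 pp1:1 pp2:1 pp3:1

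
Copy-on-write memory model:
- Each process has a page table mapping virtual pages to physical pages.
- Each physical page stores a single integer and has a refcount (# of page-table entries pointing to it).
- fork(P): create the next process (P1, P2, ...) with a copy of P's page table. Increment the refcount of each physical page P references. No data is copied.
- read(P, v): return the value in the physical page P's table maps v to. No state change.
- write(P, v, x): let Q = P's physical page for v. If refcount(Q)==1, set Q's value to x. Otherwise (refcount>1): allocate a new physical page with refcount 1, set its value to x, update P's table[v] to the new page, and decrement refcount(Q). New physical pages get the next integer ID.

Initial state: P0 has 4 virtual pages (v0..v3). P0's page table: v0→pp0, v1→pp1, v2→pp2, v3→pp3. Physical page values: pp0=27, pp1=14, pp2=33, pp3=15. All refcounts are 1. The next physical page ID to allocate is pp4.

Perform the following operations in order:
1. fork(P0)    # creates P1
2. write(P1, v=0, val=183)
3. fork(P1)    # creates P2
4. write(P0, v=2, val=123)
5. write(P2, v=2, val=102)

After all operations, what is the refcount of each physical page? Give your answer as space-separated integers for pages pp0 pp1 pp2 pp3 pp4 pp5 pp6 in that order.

Answer: 1 3 1 3 2 1 1

Derivation:
Op 1: fork(P0) -> P1. 4 ppages; refcounts: pp0:2 pp1:2 pp2:2 pp3:2
Op 2: write(P1, v0, 183). refcount(pp0)=2>1 -> COPY to pp4. 5 ppages; refcounts: pp0:1 pp1:2 pp2:2 pp3:2 pp4:1
Op 3: fork(P1) -> P2. 5 ppages; refcounts: pp0:1 pp1:3 pp2:3 pp3:3 pp4:2
Op 4: write(P0, v2, 123). refcount(pp2)=3>1 -> COPY to pp5. 6 ppages; refcounts: pp0:1 pp1:3 pp2:2 pp3:3 pp4:2 pp5:1
Op 5: write(P2, v2, 102). refcount(pp2)=2>1 -> COPY to pp6. 7 ppages; refcounts: pp0:1 pp1:3 pp2:1 pp3:3 pp4:2 pp5:1 pp6:1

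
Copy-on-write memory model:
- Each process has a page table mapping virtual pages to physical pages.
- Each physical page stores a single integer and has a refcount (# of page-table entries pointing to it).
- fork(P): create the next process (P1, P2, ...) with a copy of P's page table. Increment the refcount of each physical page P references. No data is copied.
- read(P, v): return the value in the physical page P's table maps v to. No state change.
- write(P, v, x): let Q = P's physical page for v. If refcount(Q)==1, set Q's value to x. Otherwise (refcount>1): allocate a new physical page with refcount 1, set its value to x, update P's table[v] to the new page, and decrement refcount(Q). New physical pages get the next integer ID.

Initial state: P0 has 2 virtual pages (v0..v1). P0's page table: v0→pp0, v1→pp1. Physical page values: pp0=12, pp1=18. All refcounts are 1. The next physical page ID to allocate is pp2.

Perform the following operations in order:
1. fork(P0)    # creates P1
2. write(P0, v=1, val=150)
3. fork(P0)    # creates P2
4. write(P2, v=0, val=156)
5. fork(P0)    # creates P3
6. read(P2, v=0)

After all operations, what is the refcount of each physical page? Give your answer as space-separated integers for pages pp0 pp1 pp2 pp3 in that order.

Answer: 3 1 3 1

Derivation:
Op 1: fork(P0) -> P1. 2 ppages; refcounts: pp0:2 pp1:2
Op 2: write(P0, v1, 150). refcount(pp1)=2>1 -> COPY to pp2. 3 ppages; refcounts: pp0:2 pp1:1 pp2:1
Op 3: fork(P0) -> P2. 3 ppages; refcounts: pp0:3 pp1:1 pp2:2
Op 4: write(P2, v0, 156). refcount(pp0)=3>1 -> COPY to pp3. 4 ppages; refcounts: pp0:2 pp1:1 pp2:2 pp3:1
Op 5: fork(P0) -> P3. 4 ppages; refcounts: pp0:3 pp1:1 pp2:3 pp3:1
Op 6: read(P2, v0) -> 156. No state change.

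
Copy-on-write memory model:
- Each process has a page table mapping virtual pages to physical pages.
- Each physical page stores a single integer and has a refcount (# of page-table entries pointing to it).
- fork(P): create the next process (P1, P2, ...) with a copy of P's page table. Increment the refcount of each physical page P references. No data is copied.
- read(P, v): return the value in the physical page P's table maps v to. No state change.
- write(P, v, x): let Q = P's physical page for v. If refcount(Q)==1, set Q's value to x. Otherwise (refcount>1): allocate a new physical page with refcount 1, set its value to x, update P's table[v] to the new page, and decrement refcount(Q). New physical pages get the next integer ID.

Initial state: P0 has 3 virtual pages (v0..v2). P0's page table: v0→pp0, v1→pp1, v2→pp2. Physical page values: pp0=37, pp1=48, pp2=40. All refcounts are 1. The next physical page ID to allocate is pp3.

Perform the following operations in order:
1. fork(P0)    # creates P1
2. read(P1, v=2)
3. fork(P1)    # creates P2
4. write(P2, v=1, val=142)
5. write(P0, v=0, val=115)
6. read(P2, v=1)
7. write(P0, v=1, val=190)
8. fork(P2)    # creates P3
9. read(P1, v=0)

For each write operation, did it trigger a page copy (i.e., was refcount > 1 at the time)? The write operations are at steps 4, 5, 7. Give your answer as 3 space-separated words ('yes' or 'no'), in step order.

Op 1: fork(P0) -> P1. 3 ppages; refcounts: pp0:2 pp1:2 pp2:2
Op 2: read(P1, v2) -> 40. No state change.
Op 3: fork(P1) -> P2. 3 ppages; refcounts: pp0:3 pp1:3 pp2:3
Op 4: write(P2, v1, 142). refcount(pp1)=3>1 -> COPY to pp3. 4 ppages; refcounts: pp0:3 pp1:2 pp2:3 pp3:1
Op 5: write(P0, v0, 115). refcount(pp0)=3>1 -> COPY to pp4. 5 ppages; refcounts: pp0:2 pp1:2 pp2:3 pp3:1 pp4:1
Op 6: read(P2, v1) -> 142. No state change.
Op 7: write(P0, v1, 190). refcount(pp1)=2>1 -> COPY to pp5. 6 ppages; refcounts: pp0:2 pp1:1 pp2:3 pp3:1 pp4:1 pp5:1
Op 8: fork(P2) -> P3. 6 ppages; refcounts: pp0:3 pp1:1 pp2:4 pp3:2 pp4:1 pp5:1
Op 9: read(P1, v0) -> 37. No state change.

yes yes yes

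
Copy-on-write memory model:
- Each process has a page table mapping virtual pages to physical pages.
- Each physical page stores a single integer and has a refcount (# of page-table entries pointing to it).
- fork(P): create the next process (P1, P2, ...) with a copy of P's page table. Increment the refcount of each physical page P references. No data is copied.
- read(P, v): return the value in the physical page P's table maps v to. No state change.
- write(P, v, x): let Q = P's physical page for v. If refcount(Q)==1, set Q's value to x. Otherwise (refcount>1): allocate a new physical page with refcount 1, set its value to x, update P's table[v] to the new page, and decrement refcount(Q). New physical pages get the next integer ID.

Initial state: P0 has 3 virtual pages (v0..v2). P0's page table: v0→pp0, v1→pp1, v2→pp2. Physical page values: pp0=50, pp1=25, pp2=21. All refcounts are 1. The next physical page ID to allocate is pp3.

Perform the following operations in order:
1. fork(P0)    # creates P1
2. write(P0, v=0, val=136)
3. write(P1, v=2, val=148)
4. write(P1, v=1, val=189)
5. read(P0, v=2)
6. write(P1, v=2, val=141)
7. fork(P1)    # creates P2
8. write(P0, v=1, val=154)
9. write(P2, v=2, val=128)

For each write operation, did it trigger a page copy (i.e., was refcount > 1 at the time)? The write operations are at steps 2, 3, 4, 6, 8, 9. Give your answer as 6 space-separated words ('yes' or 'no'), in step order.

Op 1: fork(P0) -> P1. 3 ppages; refcounts: pp0:2 pp1:2 pp2:2
Op 2: write(P0, v0, 136). refcount(pp0)=2>1 -> COPY to pp3. 4 ppages; refcounts: pp0:1 pp1:2 pp2:2 pp3:1
Op 3: write(P1, v2, 148). refcount(pp2)=2>1 -> COPY to pp4. 5 ppages; refcounts: pp0:1 pp1:2 pp2:1 pp3:1 pp4:1
Op 4: write(P1, v1, 189). refcount(pp1)=2>1 -> COPY to pp5. 6 ppages; refcounts: pp0:1 pp1:1 pp2:1 pp3:1 pp4:1 pp5:1
Op 5: read(P0, v2) -> 21. No state change.
Op 6: write(P1, v2, 141). refcount(pp4)=1 -> write in place. 6 ppages; refcounts: pp0:1 pp1:1 pp2:1 pp3:1 pp4:1 pp5:1
Op 7: fork(P1) -> P2. 6 ppages; refcounts: pp0:2 pp1:1 pp2:1 pp3:1 pp4:2 pp5:2
Op 8: write(P0, v1, 154). refcount(pp1)=1 -> write in place. 6 ppages; refcounts: pp0:2 pp1:1 pp2:1 pp3:1 pp4:2 pp5:2
Op 9: write(P2, v2, 128). refcount(pp4)=2>1 -> COPY to pp6. 7 ppages; refcounts: pp0:2 pp1:1 pp2:1 pp3:1 pp4:1 pp5:2 pp6:1

yes yes yes no no yes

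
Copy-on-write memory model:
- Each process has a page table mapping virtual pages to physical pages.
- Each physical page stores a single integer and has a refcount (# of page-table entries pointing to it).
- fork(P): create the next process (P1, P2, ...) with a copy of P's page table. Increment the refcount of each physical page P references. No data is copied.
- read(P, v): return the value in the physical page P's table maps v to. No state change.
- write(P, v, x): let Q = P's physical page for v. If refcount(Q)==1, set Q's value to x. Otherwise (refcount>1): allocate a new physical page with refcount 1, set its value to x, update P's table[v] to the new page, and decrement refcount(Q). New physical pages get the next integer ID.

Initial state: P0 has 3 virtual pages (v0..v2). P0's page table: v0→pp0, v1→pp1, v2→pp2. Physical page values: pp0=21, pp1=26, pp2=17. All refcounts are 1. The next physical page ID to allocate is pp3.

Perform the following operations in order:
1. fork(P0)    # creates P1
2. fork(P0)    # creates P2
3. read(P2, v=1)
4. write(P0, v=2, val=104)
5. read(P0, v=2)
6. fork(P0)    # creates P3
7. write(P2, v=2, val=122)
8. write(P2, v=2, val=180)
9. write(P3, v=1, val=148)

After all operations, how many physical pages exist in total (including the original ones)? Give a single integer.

Op 1: fork(P0) -> P1. 3 ppages; refcounts: pp0:2 pp1:2 pp2:2
Op 2: fork(P0) -> P2. 3 ppages; refcounts: pp0:3 pp1:3 pp2:3
Op 3: read(P2, v1) -> 26. No state change.
Op 4: write(P0, v2, 104). refcount(pp2)=3>1 -> COPY to pp3. 4 ppages; refcounts: pp0:3 pp1:3 pp2:2 pp3:1
Op 5: read(P0, v2) -> 104. No state change.
Op 6: fork(P0) -> P3. 4 ppages; refcounts: pp0:4 pp1:4 pp2:2 pp3:2
Op 7: write(P2, v2, 122). refcount(pp2)=2>1 -> COPY to pp4. 5 ppages; refcounts: pp0:4 pp1:4 pp2:1 pp3:2 pp4:1
Op 8: write(P2, v2, 180). refcount(pp4)=1 -> write in place. 5 ppages; refcounts: pp0:4 pp1:4 pp2:1 pp3:2 pp4:1
Op 9: write(P3, v1, 148). refcount(pp1)=4>1 -> COPY to pp5. 6 ppages; refcounts: pp0:4 pp1:3 pp2:1 pp3:2 pp4:1 pp5:1

Answer: 6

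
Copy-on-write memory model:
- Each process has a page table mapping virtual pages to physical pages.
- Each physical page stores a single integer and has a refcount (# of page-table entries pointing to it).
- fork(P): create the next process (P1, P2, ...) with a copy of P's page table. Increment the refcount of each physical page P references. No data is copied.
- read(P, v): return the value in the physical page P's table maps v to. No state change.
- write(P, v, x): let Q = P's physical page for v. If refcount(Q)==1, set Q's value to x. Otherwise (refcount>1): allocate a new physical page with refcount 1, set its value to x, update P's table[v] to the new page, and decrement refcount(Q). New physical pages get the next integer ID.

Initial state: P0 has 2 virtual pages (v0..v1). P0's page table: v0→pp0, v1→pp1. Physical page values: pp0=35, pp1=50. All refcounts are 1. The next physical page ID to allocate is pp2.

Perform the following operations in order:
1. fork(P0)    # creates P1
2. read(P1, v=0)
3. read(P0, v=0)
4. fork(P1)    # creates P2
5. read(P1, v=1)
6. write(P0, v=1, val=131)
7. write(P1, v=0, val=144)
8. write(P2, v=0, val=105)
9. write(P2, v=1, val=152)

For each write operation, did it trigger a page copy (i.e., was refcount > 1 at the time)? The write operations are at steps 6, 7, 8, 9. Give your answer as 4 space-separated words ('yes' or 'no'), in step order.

Op 1: fork(P0) -> P1. 2 ppages; refcounts: pp0:2 pp1:2
Op 2: read(P1, v0) -> 35. No state change.
Op 3: read(P0, v0) -> 35. No state change.
Op 4: fork(P1) -> P2. 2 ppages; refcounts: pp0:3 pp1:3
Op 5: read(P1, v1) -> 50. No state change.
Op 6: write(P0, v1, 131). refcount(pp1)=3>1 -> COPY to pp2. 3 ppages; refcounts: pp0:3 pp1:2 pp2:1
Op 7: write(P1, v0, 144). refcount(pp0)=3>1 -> COPY to pp3. 4 ppages; refcounts: pp0:2 pp1:2 pp2:1 pp3:1
Op 8: write(P2, v0, 105). refcount(pp0)=2>1 -> COPY to pp4. 5 ppages; refcounts: pp0:1 pp1:2 pp2:1 pp3:1 pp4:1
Op 9: write(P2, v1, 152). refcount(pp1)=2>1 -> COPY to pp5. 6 ppages; refcounts: pp0:1 pp1:1 pp2:1 pp3:1 pp4:1 pp5:1

yes yes yes yes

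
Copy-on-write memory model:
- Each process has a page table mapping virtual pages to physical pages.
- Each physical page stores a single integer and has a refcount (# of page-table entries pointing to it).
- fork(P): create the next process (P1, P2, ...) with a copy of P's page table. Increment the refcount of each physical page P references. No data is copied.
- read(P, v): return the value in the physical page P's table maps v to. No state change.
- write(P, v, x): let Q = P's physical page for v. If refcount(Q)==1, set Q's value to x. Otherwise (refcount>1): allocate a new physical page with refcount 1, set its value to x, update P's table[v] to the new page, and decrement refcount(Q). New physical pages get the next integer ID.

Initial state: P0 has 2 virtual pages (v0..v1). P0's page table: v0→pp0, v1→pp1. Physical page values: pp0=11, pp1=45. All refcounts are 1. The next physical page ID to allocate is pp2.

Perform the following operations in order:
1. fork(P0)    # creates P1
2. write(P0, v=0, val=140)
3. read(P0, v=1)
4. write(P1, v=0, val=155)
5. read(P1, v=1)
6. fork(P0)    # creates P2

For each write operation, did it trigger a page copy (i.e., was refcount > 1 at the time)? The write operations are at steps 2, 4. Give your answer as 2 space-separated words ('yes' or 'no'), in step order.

Op 1: fork(P0) -> P1. 2 ppages; refcounts: pp0:2 pp1:2
Op 2: write(P0, v0, 140). refcount(pp0)=2>1 -> COPY to pp2. 3 ppages; refcounts: pp0:1 pp1:2 pp2:1
Op 3: read(P0, v1) -> 45. No state change.
Op 4: write(P1, v0, 155). refcount(pp0)=1 -> write in place. 3 ppages; refcounts: pp0:1 pp1:2 pp2:1
Op 5: read(P1, v1) -> 45. No state change.
Op 6: fork(P0) -> P2. 3 ppages; refcounts: pp0:1 pp1:3 pp2:2

yes no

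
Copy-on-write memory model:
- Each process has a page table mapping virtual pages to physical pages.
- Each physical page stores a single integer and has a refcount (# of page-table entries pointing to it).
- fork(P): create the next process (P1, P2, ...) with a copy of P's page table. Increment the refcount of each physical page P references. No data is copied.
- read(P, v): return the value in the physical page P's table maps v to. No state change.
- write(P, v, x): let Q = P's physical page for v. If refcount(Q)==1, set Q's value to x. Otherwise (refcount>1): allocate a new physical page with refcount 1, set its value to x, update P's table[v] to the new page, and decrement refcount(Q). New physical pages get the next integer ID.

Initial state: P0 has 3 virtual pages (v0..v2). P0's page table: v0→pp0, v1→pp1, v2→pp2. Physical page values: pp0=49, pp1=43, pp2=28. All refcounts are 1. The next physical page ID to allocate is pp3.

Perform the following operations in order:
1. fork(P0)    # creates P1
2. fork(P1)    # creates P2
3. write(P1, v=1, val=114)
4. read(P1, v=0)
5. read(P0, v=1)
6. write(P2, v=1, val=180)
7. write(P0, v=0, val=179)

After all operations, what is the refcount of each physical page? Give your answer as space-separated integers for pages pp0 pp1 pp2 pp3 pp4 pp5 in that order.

Answer: 2 1 3 1 1 1

Derivation:
Op 1: fork(P0) -> P1. 3 ppages; refcounts: pp0:2 pp1:2 pp2:2
Op 2: fork(P1) -> P2. 3 ppages; refcounts: pp0:3 pp1:3 pp2:3
Op 3: write(P1, v1, 114). refcount(pp1)=3>1 -> COPY to pp3. 4 ppages; refcounts: pp0:3 pp1:2 pp2:3 pp3:1
Op 4: read(P1, v0) -> 49. No state change.
Op 5: read(P0, v1) -> 43. No state change.
Op 6: write(P2, v1, 180). refcount(pp1)=2>1 -> COPY to pp4. 5 ppages; refcounts: pp0:3 pp1:1 pp2:3 pp3:1 pp4:1
Op 7: write(P0, v0, 179). refcount(pp0)=3>1 -> COPY to pp5. 6 ppages; refcounts: pp0:2 pp1:1 pp2:3 pp3:1 pp4:1 pp5:1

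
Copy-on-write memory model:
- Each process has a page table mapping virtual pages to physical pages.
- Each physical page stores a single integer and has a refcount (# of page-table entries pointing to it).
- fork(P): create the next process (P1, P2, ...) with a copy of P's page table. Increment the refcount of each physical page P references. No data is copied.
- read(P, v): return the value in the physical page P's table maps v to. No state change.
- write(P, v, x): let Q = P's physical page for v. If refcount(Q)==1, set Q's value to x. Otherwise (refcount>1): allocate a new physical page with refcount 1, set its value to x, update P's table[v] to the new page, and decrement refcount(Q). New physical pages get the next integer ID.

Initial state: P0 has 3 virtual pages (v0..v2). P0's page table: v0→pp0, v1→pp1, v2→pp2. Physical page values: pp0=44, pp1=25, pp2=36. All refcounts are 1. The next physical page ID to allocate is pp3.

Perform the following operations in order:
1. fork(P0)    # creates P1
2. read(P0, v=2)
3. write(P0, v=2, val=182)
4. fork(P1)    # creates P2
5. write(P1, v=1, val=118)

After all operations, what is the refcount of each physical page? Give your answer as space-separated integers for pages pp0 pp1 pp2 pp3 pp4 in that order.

Answer: 3 2 2 1 1

Derivation:
Op 1: fork(P0) -> P1. 3 ppages; refcounts: pp0:2 pp1:2 pp2:2
Op 2: read(P0, v2) -> 36. No state change.
Op 3: write(P0, v2, 182). refcount(pp2)=2>1 -> COPY to pp3. 4 ppages; refcounts: pp0:2 pp1:2 pp2:1 pp3:1
Op 4: fork(P1) -> P2. 4 ppages; refcounts: pp0:3 pp1:3 pp2:2 pp3:1
Op 5: write(P1, v1, 118). refcount(pp1)=3>1 -> COPY to pp4. 5 ppages; refcounts: pp0:3 pp1:2 pp2:2 pp3:1 pp4:1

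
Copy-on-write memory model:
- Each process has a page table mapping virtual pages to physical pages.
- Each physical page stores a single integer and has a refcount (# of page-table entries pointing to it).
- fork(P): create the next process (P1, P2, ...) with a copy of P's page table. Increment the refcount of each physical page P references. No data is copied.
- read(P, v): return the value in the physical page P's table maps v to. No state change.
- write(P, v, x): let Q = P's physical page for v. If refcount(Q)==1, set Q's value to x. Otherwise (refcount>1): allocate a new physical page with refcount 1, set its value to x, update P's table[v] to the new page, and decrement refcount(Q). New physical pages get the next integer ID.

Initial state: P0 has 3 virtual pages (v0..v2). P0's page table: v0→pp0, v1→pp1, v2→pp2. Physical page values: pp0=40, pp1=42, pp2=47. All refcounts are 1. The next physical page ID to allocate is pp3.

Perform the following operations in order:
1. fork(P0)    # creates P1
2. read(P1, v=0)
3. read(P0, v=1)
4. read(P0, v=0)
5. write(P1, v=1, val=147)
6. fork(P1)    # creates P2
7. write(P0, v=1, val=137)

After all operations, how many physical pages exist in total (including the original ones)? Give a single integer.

Op 1: fork(P0) -> P1. 3 ppages; refcounts: pp0:2 pp1:2 pp2:2
Op 2: read(P1, v0) -> 40. No state change.
Op 3: read(P0, v1) -> 42. No state change.
Op 4: read(P0, v0) -> 40. No state change.
Op 5: write(P1, v1, 147). refcount(pp1)=2>1 -> COPY to pp3. 4 ppages; refcounts: pp0:2 pp1:1 pp2:2 pp3:1
Op 6: fork(P1) -> P2. 4 ppages; refcounts: pp0:3 pp1:1 pp2:3 pp3:2
Op 7: write(P0, v1, 137). refcount(pp1)=1 -> write in place. 4 ppages; refcounts: pp0:3 pp1:1 pp2:3 pp3:2

Answer: 4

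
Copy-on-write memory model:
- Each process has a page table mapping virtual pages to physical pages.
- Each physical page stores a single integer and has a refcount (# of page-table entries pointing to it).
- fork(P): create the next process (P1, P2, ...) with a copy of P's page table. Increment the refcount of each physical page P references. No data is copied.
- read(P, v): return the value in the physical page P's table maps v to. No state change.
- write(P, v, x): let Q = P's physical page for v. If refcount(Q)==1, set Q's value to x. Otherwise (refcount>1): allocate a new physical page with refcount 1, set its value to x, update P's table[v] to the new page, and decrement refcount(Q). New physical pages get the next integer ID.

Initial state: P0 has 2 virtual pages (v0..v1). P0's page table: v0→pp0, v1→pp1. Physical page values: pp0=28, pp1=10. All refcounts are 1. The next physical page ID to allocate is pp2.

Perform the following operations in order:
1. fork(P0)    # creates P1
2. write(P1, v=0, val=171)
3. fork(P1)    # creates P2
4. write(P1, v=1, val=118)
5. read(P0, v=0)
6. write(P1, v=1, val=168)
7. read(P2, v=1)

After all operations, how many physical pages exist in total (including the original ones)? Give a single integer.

Op 1: fork(P0) -> P1. 2 ppages; refcounts: pp0:2 pp1:2
Op 2: write(P1, v0, 171). refcount(pp0)=2>1 -> COPY to pp2. 3 ppages; refcounts: pp0:1 pp1:2 pp2:1
Op 3: fork(P1) -> P2. 3 ppages; refcounts: pp0:1 pp1:3 pp2:2
Op 4: write(P1, v1, 118). refcount(pp1)=3>1 -> COPY to pp3. 4 ppages; refcounts: pp0:1 pp1:2 pp2:2 pp3:1
Op 5: read(P0, v0) -> 28. No state change.
Op 6: write(P1, v1, 168). refcount(pp3)=1 -> write in place. 4 ppages; refcounts: pp0:1 pp1:2 pp2:2 pp3:1
Op 7: read(P2, v1) -> 10. No state change.

Answer: 4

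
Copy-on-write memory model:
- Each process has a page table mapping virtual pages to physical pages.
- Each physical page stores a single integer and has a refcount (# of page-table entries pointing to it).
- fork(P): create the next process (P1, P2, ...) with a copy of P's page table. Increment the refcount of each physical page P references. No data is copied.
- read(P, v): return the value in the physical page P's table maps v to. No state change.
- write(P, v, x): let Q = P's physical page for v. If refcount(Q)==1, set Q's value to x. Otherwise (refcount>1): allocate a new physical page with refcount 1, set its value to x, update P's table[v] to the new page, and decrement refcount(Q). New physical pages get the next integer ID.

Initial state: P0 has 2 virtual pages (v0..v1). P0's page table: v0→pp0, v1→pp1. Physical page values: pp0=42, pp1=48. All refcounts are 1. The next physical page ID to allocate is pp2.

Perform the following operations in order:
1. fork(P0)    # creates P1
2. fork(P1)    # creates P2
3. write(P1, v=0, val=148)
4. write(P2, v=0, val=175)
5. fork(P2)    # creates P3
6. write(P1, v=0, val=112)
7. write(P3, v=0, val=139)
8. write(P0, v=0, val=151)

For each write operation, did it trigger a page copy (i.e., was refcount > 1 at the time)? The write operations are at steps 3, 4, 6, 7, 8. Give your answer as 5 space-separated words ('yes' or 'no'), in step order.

Op 1: fork(P0) -> P1. 2 ppages; refcounts: pp0:2 pp1:2
Op 2: fork(P1) -> P2. 2 ppages; refcounts: pp0:3 pp1:3
Op 3: write(P1, v0, 148). refcount(pp0)=3>1 -> COPY to pp2. 3 ppages; refcounts: pp0:2 pp1:3 pp2:1
Op 4: write(P2, v0, 175). refcount(pp0)=2>1 -> COPY to pp3. 4 ppages; refcounts: pp0:1 pp1:3 pp2:1 pp3:1
Op 5: fork(P2) -> P3. 4 ppages; refcounts: pp0:1 pp1:4 pp2:1 pp3:2
Op 6: write(P1, v0, 112). refcount(pp2)=1 -> write in place. 4 ppages; refcounts: pp0:1 pp1:4 pp2:1 pp3:2
Op 7: write(P3, v0, 139). refcount(pp3)=2>1 -> COPY to pp4. 5 ppages; refcounts: pp0:1 pp1:4 pp2:1 pp3:1 pp4:1
Op 8: write(P0, v0, 151). refcount(pp0)=1 -> write in place. 5 ppages; refcounts: pp0:1 pp1:4 pp2:1 pp3:1 pp4:1

yes yes no yes no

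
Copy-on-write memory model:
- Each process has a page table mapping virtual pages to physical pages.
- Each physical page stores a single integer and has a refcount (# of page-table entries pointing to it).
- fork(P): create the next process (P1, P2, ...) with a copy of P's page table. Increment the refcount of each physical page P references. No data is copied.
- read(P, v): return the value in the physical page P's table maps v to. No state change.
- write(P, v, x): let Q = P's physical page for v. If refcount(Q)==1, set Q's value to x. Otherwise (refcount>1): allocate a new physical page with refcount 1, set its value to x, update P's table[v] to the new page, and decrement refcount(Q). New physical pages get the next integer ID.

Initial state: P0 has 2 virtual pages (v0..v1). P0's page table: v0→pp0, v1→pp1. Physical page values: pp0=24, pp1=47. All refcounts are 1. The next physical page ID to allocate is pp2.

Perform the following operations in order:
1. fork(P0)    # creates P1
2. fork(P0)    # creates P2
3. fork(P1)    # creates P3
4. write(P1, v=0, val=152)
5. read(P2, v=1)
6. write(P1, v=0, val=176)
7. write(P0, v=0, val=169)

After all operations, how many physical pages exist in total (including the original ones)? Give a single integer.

Answer: 4

Derivation:
Op 1: fork(P0) -> P1. 2 ppages; refcounts: pp0:2 pp1:2
Op 2: fork(P0) -> P2. 2 ppages; refcounts: pp0:3 pp1:3
Op 3: fork(P1) -> P3. 2 ppages; refcounts: pp0:4 pp1:4
Op 4: write(P1, v0, 152). refcount(pp0)=4>1 -> COPY to pp2. 3 ppages; refcounts: pp0:3 pp1:4 pp2:1
Op 5: read(P2, v1) -> 47. No state change.
Op 6: write(P1, v0, 176). refcount(pp2)=1 -> write in place. 3 ppages; refcounts: pp0:3 pp1:4 pp2:1
Op 7: write(P0, v0, 169). refcount(pp0)=3>1 -> COPY to pp3. 4 ppages; refcounts: pp0:2 pp1:4 pp2:1 pp3:1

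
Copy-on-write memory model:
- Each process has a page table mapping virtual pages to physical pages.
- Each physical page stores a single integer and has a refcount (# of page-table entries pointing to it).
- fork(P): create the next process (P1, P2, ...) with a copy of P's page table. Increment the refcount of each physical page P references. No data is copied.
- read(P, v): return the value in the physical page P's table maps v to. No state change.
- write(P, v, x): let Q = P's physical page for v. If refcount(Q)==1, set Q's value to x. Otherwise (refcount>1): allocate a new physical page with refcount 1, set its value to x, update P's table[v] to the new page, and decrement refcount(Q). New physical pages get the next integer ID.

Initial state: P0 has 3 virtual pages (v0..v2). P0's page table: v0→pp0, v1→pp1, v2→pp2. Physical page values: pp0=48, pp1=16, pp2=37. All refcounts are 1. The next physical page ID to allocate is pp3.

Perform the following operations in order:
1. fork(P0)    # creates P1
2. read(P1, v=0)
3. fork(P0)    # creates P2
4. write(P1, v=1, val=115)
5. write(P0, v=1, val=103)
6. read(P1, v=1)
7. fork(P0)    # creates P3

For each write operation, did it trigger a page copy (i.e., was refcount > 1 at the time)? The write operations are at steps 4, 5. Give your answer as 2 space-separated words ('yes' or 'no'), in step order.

Op 1: fork(P0) -> P1. 3 ppages; refcounts: pp0:2 pp1:2 pp2:2
Op 2: read(P1, v0) -> 48. No state change.
Op 3: fork(P0) -> P2. 3 ppages; refcounts: pp0:3 pp1:3 pp2:3
Op 4: write(P1, v1, 115). refcount(pp1)=3>1 -> COPY to pp3. 4 ppages; refcounts: pp0:3 pp1:2 pp2:3 pp3:1
Op 5: write(P0, v1, 103). refcount(pp1)=2>1 -> COPY to pp4. 5 ppages; refcounts: pp0:3 pp1:1 pp2:3 pp3:1 pp4:1
Op 6: read(P1, v1) -> 115. No state change.
Op 7: fork(P0) -> P3. 5 ppages; refcounts: pp0:4 pp1:1 pp2:4 pp3:1 pp4:2

yes yes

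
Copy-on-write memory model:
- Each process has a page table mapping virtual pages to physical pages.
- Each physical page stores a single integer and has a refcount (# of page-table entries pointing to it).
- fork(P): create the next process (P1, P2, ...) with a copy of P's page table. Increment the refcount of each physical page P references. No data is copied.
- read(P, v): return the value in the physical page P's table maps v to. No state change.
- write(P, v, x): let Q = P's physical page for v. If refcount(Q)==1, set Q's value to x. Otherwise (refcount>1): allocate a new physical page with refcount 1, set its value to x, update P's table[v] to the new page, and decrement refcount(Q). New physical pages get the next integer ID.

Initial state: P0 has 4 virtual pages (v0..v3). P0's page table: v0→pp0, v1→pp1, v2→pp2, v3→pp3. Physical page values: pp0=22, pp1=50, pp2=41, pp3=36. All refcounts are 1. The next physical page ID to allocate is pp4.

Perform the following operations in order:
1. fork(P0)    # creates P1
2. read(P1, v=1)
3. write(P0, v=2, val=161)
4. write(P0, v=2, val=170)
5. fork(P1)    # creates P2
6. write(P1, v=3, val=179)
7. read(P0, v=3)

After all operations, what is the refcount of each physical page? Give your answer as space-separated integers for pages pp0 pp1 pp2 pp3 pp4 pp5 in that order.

Op 1: fork(P0) -> P1. 4 ppages; refcounts: pp0:2 pp1:2 pp2:2 pp3:2
Op 2: read(P1, v1) -> 50. No state change.
Op 3: write(P0, v2, 161). refcount(pp2)=2>1 -> COPY to pp4. 5 ppages; refcounts: pp0:2 pp1:2 pp2:1 pp3:2 pp4:1
Op 4: write(P0, v2, 170). refcount(pp4)=1 -> write in place. 5 ppages; refcounts: pp0:2 pp1:2 pp2:1 pp3:2 pp4:1
Op 5: fork(P1) -> P2. 5 ppages; refcounts: pp0:3 pp1:3 pp2:2 pp3:3 pp4:1
Op 6: write(P1, v3, 179). refcount(pp3)=3>1 -> COPY to pp5. 6 ppages; refcounts: pp0:3 pp1:3 pp2:2 pp3:2 pp4:1 pp5:1
Op 7: read(P0, v3) -> 36. No state change.

Answer: 3 3 2 2 1 1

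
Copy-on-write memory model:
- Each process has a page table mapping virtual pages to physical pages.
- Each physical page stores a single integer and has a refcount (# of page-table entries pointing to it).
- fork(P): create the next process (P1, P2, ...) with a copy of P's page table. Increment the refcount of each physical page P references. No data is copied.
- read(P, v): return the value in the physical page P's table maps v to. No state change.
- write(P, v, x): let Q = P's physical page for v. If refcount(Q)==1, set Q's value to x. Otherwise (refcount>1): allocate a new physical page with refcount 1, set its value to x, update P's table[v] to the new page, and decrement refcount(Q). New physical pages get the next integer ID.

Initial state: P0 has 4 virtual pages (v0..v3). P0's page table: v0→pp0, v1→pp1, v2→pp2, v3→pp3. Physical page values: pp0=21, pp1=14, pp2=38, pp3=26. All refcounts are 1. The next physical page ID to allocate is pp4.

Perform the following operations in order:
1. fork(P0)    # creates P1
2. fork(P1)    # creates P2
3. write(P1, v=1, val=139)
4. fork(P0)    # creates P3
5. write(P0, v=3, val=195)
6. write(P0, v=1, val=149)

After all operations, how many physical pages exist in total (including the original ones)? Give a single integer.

Answer: 7

Derivation:
Op 1: fork(P0) -> P1. 4 ppages; refcounts: pp0:2 pp1:2 pp2:2 pp3:2
Op 2: fork(P1) -> P2. 4 ppages; refcounts: pp0:3 pp1:3 pp2:3 pp3:3
Op 3: write(P1, v1, 139). refcount(pp1)=3>1 -> COPY to pp4. 5 ppages; refcounts: pp0:3 pp1:2 pp2:3 pp3:3 pp4:1
Op 4: fork(P0) -> P3. 5 ppages; refcounts: pp0:4 pp1:3 pp2:4 pp3:4 pp4:1
Op 5: write(P0, v3, 195). refcount(pp3)=4>1 -> COPY to pp5. 6 ppages; refcounts: pp0:4 pp1:3 pp2:4 pp3:3 pp4:1 pp5:1
Op 6: write(P0, v1, 149). refcount(pp1)=3>1 -> COPY to pp6. 7 ppages; refcounts: pp0:4 pp1:2 pp2:4 pp3:3 pp4:1 pp5:1 pp6:1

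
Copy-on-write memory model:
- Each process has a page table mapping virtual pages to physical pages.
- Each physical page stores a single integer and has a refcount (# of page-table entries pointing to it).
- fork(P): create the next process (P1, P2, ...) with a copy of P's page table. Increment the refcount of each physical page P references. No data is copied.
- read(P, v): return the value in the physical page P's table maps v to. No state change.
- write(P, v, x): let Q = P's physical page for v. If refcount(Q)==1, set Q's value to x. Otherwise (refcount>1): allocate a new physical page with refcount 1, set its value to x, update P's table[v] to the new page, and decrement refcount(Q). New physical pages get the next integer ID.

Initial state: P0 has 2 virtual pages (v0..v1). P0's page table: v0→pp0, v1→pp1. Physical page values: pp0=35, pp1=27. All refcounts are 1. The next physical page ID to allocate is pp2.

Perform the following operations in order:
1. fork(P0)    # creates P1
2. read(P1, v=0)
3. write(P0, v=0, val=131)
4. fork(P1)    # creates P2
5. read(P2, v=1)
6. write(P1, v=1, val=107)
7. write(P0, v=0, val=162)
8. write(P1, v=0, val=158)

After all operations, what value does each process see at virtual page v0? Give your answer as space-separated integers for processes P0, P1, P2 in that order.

Op 1: fork(P0) -> P1. 2 ppages; refcounts: pp0:2 pp1:2
Op 2: read(P1, v0) -> 35. No state change.
Op 3: write(P0, v0, 131). refcount(pp0)=2>1 -> COPY to pp2. 3 ppages; refcounts: pp0:1 pp1:2 pp2:1
Op 4: fork(P1) -> P2. 3 ppages; refcounts: pp0:2 pp1:3 pp2:1
Op 5: read(P2, v1) -> 27. No state change.
Op 6: write(P1, v1, 107). refcount(pp1)=3>1 -> COPY to pp3. 4 ppages; refcounts: pp0:2 pp1:2 pp2:1 pp3:1
Op 7: write(P0, v0, 162). refcount(pp2)=1 -> write in place. 4 ppages; refcounts: pp0:2 pp1:2 pp2:1 pp3:1
Op 8: write(P1, v0, 158). refcount(pp0)=2>1 -> COPY to pp4. 5 ppages; refcounts: pp0:1 pp1:2 pp2:1 pp3:1 pp4:1
P0: v0 -> pp2 = 162
P1: v0 -> pp4 = 158
P2: v0 -> pp0 = 35

Answer: 162 158 35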